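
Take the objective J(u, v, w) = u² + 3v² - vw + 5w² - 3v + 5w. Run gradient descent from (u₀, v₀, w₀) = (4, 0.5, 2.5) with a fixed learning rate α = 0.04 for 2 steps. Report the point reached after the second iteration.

∇J = (2u, 6v - w - 3, -v + 10w + 5)
Step 1: at (4, 0.5, 2.5), ∇J = (8, -2.5, 29.5) → (4, 0.5, 2.5) − 0.04·(8, -2.5, 29.5) = (3.68, 0.6, 1.32)
Step 2: at (3.68, 0.6, 1.32), ∇J = (7.36, -0.72, 17.6) → (3.68, 0.6, 1.32) − 0.04·(7.36, -0.72, 17.6) = (3.3856, 0.6288, 0.616)

(3.3856, 0.6288, 0.616)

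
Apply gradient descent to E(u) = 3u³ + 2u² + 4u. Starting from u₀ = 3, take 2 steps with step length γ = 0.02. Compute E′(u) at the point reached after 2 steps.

E′(u) = 9u² + 4u + 4
Step 1: E′(3) = 97; u₁ = 3 − 0.02·97 = 1.06
Step 2: E′(1.06) = 18.3524; u₂ = 1.06 − 0.02·18.3524 = 0.692952
E′(u) at (0.692952) = 11.093450268736

11.093450268736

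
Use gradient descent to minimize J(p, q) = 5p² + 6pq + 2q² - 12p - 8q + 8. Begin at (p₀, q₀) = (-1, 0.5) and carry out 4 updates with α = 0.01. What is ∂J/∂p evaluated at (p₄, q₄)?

∇J = (10p + 6q - 12, 6p + 4q - 8)
(p₁, q₁) = (-1, 0.5) − 0.01·(-19, -12) = (-0.81, 0.62)
(p₂, q₂) = (-0.81, 0.62) − 0.01·(-16.38, -10.38) = (-0.6462, 0.7238)
(p₃, q₃) = (-0.6462, 0.7238) − 0.01·(-14.1192, -8.982) = (-0.505008, 0.81362)
(p₄, q₄) = (-0.505008, 0.81362) − 0.01·(-12.16836, -7.775568) = (-0.3833244, 0.89137568)
∂J/∂p at (-0.3833244, 0.89137568) = -10.48498992

-10.48498992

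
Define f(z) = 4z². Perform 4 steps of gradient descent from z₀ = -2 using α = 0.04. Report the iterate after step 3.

-0.628864

f′(z) = 8z
z₁ = -2 − 0.04·(-16) = -1.36
z₂ = -1.36 − 0.04·(-10.88) = -0.9248
z₃ = -0.9248 − 0.04·(-7.3984) = -0.628864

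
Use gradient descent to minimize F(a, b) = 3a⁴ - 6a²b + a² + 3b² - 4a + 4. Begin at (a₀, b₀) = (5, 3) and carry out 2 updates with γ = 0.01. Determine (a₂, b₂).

(55.29041312, 8.154456)

∇F = (12a³ - 12ab + 2a - 4, -6a² + 6b)
(a₁, b₁) = (5, 3) − 0.01·(1326, -132) = (-8.26, 4.32)
(a₂, b₂) = (-8.26, 4.32) − 0.01·(-6355.041312, -383.4456) = (55.29041312, 8.154456)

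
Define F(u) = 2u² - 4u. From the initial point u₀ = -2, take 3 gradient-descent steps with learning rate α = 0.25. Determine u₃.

1

F′(u) = 4u - 4
Step 1: F′(-2) = -12; u₁ = -2 − 0.25·(-12) = 1
Step 2: F′(1) = 0; u₂ = 1 − 0.25·0 = 1
Step 3: F′(1) = 0; u₃ = 1 − 0.25·0 = 1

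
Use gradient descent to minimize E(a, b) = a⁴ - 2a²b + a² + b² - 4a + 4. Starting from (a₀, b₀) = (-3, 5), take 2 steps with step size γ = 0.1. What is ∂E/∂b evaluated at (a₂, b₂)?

∇E = (4a³ - 4ab + 2a - 4, -2a² + 2b)
(a₁, b₁) = (-3, 5) − 0.1·(-58, -8) = (2.8, 5.8)
(a₂, b₂) = (2.8, 5.8) − 0.1·(24.448, -4.08) = (0.3552, 6.208)
∂E/∂b at (0.3552, 6.208) = 12.16366592

12.16366592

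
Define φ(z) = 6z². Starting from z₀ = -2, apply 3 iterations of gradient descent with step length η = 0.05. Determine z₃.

φ′(z) = 12z
z₁ = -2 − 0.05·(-24) = -0.8
z₂ = -0.8 − 0.05·(-9.6) = -0.32
z₃ = -0.32 − 0.05·(-3.84) = -0.128

-0.128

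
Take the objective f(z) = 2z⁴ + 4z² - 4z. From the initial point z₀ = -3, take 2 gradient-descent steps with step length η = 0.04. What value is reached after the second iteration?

f′(z) = 8z³ + 8z - 4
z₁ = -3 − 0.04·(-244) = 6.76
z₂ = 6.76 − 0.04·2521.406208 = -94.09624832

-94.09624832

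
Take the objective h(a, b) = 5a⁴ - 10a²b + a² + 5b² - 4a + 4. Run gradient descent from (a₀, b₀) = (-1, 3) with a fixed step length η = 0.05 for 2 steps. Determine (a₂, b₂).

∇h = (20a³ - 20ab + 2a - 4, -10a² + 10b)
Step 1: at (-1, 3), ∇h = (34, 20) → (-1, 3) − 0.05·(34, 20) = (-2.7, 2)
Step 2: at (-2.7, 2), ∇h = (-295.06, -52.9) → (-2.7, 2) − 0.05·(-295.06, -52.9) = (12.053, 4.645)

(12.053, 4.645)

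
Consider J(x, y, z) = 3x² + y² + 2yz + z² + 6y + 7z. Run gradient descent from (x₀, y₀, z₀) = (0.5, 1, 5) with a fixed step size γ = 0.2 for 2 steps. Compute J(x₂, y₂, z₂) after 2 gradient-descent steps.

-8.6244

∇J = (6x, 2y + 2z + 6, 2y + 2z + 7)
Step 1: at (0.5, 1, 5), ∇J = (3, 18, 19) → (0.5, 1, 5) − 0.2·(3, 18, 19) = (-0.1, -2.6, 1.2)
Step 2: at (-0.1, -2.6, 1.2), ∇J = (-0.6, 3.2, 4.2) → (-0.1, -2.6, 1.2) − 0.2·(-0.6, 3.2, 4.2) = (0.02, -3.24, 0.36)
J(0.02, -3.24, 0.36) = -8.6244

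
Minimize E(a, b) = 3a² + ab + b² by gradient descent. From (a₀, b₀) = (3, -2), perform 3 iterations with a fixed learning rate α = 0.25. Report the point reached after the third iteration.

(-0.3125, -0.546875)

∇E = (6a + b, a + 2b)
(a₁, b₁) = (3, -2) − 0.25·(16, -1) = (-1, -1.75)
(a₂, b₂) = (-1, -1.75) − 0.25·(-7.75, -4.5) = (0.9375, -0.625)
(a₃, b₃) = (0.9375, -0.625) − 0.25·(5, -0.3125) = (-0.3125, -0.546875)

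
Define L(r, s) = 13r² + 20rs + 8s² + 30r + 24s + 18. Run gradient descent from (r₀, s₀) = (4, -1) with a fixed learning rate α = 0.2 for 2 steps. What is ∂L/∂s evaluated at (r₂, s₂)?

4752.32

∇L = (26r + 20s + 30, 20r + 16s + 24)
(r₁, s₁) = (4, -1) − 0.2·(114, 88) = (-18.8, -18.6)
(r₂, s₂) = (-18.8, -18.6) − 0.2·(-830.8, -649.6) = (147.36, 111.32)
∂L/∂s at (147.36, 111.32) = 4752.32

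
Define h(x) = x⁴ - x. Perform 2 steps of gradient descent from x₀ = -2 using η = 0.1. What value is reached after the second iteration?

h′(x) = 4x³ - 1
Step 1: h′(-2) = -33; x₁ = -2 − 0.1·(-33) = 1.3
Step 2: h′(1.3) = 7.788; x₂ = 1.3 − 0.1·7.788 = 0.5212

0.5212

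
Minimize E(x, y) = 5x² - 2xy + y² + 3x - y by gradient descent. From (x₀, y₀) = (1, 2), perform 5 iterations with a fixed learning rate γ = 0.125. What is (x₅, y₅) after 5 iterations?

(-0.09375, 0.921875)

∇E = (10x - 2y + 3, -2x + 2y - 1)
Step 1: at (1, 2), ∇E = (9, 1) → (1, 2) − 0.125·(9, 1) = (-0.125, 1.875)
Step 2: at (-0.125, 1.875), ∇E = (-2, 3) → (-0.125, 1.875) − 0.125·(-2, 3) = (0.125, 1.5)
Step 3: at (0.125, 1.5), ∇E = (1.25, 1.75) → (0.125, 1.5) − 0.125·(1.25, 1.75) = (-0.03125, 1.28125)
Step 4: at (-0.03125, 1.28125), ∇E = (0.125, 1.625) → (-0.03125, 1.28125) − 0.125·(0.125, 1.625) = (-0.046875, 1.078125)
Step 5: at (-0.046875, 1.078125), ∇E = (0.375, 1.25) → (-0.046875, 1.078125) − 0.125·(0.375, 1.25) = (-0.09375, 0.921875)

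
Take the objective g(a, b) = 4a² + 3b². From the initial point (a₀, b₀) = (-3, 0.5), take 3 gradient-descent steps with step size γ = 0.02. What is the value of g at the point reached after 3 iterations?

∇g = (8a, 6b)
Step 1: at (-3, 0.5), ∇g = (-24, 3) → (-3, 0.5) − 0.02·(-24, 3) = (-2.52, 0.44)
Step 2: at (-2.52, 0.44), ∇g = (-20.16, 2.64) → (-2.52, 0.44) − 0.02·(-20.16, 2.64) = (-2.1168, 0.3872)
Step 3: at (-2.1168, 0.3872), ∇g = (-16.9344, 2.3232) → (-2.1168, 0.3872) − 0.02·(-16.9344, 2.3232) = (-1.778112, 0.340736)
g(-1.778112, 0.340736) = 12.995032203264

12.995032203264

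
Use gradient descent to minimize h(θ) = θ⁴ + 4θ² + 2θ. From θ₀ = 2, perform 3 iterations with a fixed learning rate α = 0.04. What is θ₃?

h′(θ) = 4θ³ + 8θ + 2
Step 1: h′(2) = 50; θ₁ = 2 − 0.04·50 = 0
Step 2: h′(0) = 2; θ₂ = 0 − 0.04·2 = -0.08
Step 3: h′(-0.08) = 1.357952; θ₃ = -0.08 − 0.04·1.357952 = -0.13431808

-0.13431808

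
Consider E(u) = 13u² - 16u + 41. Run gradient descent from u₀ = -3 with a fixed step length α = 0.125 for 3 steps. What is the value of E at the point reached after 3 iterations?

22082.973876953125

E′(u) = 26u - 16
u₁ = -3 − 0.125·(-94) = 8.75
u₂ = 8.75 − 0.125·211.5 = -17.6875
u₃ = -17.6875 − 0.125·(-475.875) = 41.796875
E(41.796875) = 22082.973876953125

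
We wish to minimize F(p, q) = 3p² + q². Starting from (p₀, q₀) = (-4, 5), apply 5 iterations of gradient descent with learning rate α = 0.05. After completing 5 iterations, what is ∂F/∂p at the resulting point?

∇F = (6p, 2q)
Step 1: at (-4, 5), ∇F = (-24, 10) → (-4, 5) − 0.05·(-24, 10) = (-2.8, 4.5)
Step 2: at (-2.8, 4.5), ∇F = (-16.8, 9) → (-2.8, 4.5) − 0.05·(-16.8, 9) = (-1.96, 4.05)
Step 3: at (-1.96, 4.05), ∇F = (-11.76, 8.1) → (-1.96, 4.05) − 0.05·(-11.76, 8.1) = (-1.372, 3.645)
Step 4: at (-1.372, 3.645), ∇F = (-8.232, 7.29) → (-1.372, 3.645) − 0.05·(-8.232, 7.29) = (-0.9604, 3.2805)
Step 5: at (-0.9604, 3.2805), ∇F = (-5.7624, 6.561) → (-0.9604, 3.2805) − 0.05·(-5.7624, 6.561) = (-0.67228, 2.95245)
∂F/∂p at (-0.67228, 2.95245) = -4.03368

-4.03368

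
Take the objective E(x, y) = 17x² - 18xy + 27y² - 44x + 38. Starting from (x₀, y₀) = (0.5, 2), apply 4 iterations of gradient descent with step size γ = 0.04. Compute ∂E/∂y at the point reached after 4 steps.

635.74389504

∇E = (34x - 18y - 44, -18x + 54y)
(x₁, y₁) = (0.5, 2) − 0.04·(-63, 99) = (3.02, -1.96)
(x₂, y₂) = (3.02, -1.96) − 0.04·(93.96, -160.2) = (-0.7384, 4.448)
(x₃, y₃) = (-0.7384, 4.448) − 0.04·(-149.1696, 253.4832) = (5.228384, -5.691328)
(x₄, y₄) = (5.228384, -5.691328) − 0.04·(236.20896, -401.442624) = (-4.2199744, 10.36637696)
∂E/∂y at (-4.2199744, 10.36637696) = 635.74389504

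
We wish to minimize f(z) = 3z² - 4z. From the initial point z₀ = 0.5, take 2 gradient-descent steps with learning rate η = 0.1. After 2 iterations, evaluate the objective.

-1.3312

f′(z) = 6z - 4
Step 1: f′(0.5) = -1; z₁ = 0.5 − 0.1·(-1) = 0.6
Step 2: f′(0.6) = -0.4; z₂ = 0.6 − 0.1·(-0.4) = 0.64
f(0.64) = -1.3312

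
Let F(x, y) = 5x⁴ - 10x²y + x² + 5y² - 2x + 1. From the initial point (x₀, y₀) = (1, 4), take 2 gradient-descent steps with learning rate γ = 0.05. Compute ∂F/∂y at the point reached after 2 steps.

-25208.4

∇F = (20x³ - 20xy + 2x - 2, -10x² + 10y)
Step 1: at (1, 4), ∇F = (-60, 30) → (1, 4) − 0.05·(-60, 30) = (4, 2.5)
Step 2: at (4, 2.5), ∇F = (1086, -135) → (4, 2.5) − 0.05·(1086, -135) = (-50.3, 9.25)
∂F/∂y at (-50.3, 9.25) = -25208.4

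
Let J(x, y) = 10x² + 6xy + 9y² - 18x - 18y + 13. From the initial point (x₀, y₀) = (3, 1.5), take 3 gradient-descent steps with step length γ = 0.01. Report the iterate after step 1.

∇J = (20x + 6y - 18, 6x + 18y - 18)
(x₁, y₁) = (3, 1.5) − 0.01·(51, 27) = (2.49, 1.23)

(2.49, 1.23)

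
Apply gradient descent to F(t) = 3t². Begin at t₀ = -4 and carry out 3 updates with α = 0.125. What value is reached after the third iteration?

F′(t) = 6t
Step 1: F′(-4) = -24; t₁ = -4 − 0.125·(-24) = -1
Step 2: F′(-1) = -6; t₂ = -1 − 0.125·(-6) = -0.25
Step 3: F′(-0.25) = -1.5; t₃ = -0.25 − 0.125·(-1.5) = -0.0625

-0.0625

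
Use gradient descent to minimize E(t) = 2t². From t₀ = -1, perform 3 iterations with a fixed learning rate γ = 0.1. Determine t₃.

-0.216

E′(t) = 4t
t₁ = -1 − 0.1·(-4) = -0.6
t₂ = -0.6 − 0.1·(-2.4) = -0.36
t₃ = -0.36 − 0.1·(-1.44) = -0.216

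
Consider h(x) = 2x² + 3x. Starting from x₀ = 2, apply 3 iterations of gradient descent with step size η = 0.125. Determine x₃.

-0.40625

h′(x) = 4x + 3
x₁ = 2 − 0.125·11 = 0.625
x₂ = 0.625 − 0.125·5.5 = -0.0625
x₃ = -0.0625 − 0.125·2.75 = -0.40625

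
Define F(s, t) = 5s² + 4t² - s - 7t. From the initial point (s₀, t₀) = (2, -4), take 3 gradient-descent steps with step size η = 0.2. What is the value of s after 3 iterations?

∇F = (10s - 1, 8t - 7)
(s₁, t₁) = (2, -4) − 0.2·(19, -39) = (-1.8, 3.8)
(s₂, t₂) = (-1.8, 3.8) − 0.2·(-19, 23.4) = (2, -0.88)
(s₃, t₃) = (2, -0.88) − 0.2·(19, -14.04) = (-1.8, 1.928)
s = -1.8

-1.8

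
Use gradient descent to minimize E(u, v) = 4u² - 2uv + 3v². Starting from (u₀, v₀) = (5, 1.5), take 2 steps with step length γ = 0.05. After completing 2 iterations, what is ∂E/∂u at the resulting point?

13.56

∇E = (8u - 2v, -2u + 6v)
Step 1: at (5, 1.5), ∇E = (37, -1) → (5, 1.5) − 0.05·(37, -1) = (3.15, 1.55)
Step 2: at (3.15, 1.55), ∇E = (22.1, 3) → (3.15, 1.55) − 0.05·(22.1, 3) = (2.045, 1.4)
∂E/∂u at (2.045, 1.4) = 13.56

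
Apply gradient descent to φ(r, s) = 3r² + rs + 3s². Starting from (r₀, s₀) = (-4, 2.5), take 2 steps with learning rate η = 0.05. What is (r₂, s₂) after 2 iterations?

∇φ = (6r + s, r + 6s)
(r₁, s₁) = (-4, 2.5) − 0.05·(-21.5, 11) = (-2.925, 1.95)
(r₂, s₂) = (-2.925, 1.95) − 0.05·(-15.6, 8.775) = (-2.145, 1.51125)

(-2.145, 1.51125)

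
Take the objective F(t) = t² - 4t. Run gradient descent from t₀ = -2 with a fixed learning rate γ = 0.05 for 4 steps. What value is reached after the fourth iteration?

-0.6244

F′(t) = 2t - 4
Step 1: F′(-2) = -8; t₁ = -2 − 0.05·(-8) = -1.6
Step 2: F′(-1.6) = -7.2; t₂ = -1.6 − 0.05·(-7.2) = -1.24
Step 3: F′(-1.24) = -6.48; t₃ = -1.24 − 0.05·(-6.48) = -0.916
Step 4: F′(-0.916) = -5.832; t₄ = -0.916 − 0.05·(-5.832) = -0.6244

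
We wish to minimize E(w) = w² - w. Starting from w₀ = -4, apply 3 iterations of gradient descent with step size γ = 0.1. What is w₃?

E′(w) = 2w - 1
Step 1: E′(-4) = -9; w₁ = -4 − 0.1·(-9) = -3.1
Step 2: E′(-3.1) = -7.2; w₂ = -3.1 − 0.1·(-7.2) = -2.38
Step 3: E′(-2.38) = -5.76; w₃ = -2.38 − 0.1·(-5.76) = -1.804

-1.804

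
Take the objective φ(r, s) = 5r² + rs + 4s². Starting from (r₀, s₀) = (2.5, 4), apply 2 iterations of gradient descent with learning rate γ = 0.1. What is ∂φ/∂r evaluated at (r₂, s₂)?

∇φ = (10r + s, r + 8s)
(r₁, s₁) = (2.5, 4) − 0.1·(29, 34.5) = (-0.4, 0.55)
(r₂, s₂) = (-0.4, 0.55) − 0.1·(-3.45, 4) = (-0.055, 0.15)
∂φ/∂r at (-0.055, 0.15) = -0.4

-0.4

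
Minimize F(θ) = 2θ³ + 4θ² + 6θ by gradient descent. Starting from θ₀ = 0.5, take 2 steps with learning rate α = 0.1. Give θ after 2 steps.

F′(θ) = 6θ² + 8θ + 6
θ₁ = 0.5 − 0.1·11.5 = -0.65
θ₂ = -0.65 − 0.1·3.335 = -0.9835

-0.9835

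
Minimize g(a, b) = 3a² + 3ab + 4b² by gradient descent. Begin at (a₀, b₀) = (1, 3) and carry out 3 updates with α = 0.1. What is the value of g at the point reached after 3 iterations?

∇g = (6a + 3b, 3a + 8b)
(a₁, b₁) = (1, 3) − 0.1·(15, 27) = (-0.5, 0.3)
(a₂, b₂) = (-0.5, 0.3) − 0.1·(-2.1, 0.9) = (-0.29, 0.21)
(a₃, b₃) = (-0.29, 0.21) − 0.1·(-1.11, 0.81) = (-0.179, 0.129)
g(-0.179, 0.129) = 0.093414

0.093414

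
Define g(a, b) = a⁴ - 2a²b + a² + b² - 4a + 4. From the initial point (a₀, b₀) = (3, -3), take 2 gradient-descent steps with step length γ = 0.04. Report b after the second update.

∇g = (4a³ - 4ab + 2a - 4, -2a² + 2b)
(a₁, b₁) = (3, -3) − 0.04·(146, -24) = (-2.84, -2.04)
(a₂, b₂) = (-2.84, -2.04) − 0.04·(-124.479616, -20.2112) = (2.13918464, -1.231552)
b = -1.231552

-1.231552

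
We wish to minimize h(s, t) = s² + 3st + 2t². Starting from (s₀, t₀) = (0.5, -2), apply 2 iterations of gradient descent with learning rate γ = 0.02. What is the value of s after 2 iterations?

0.6882

∇h = (2s + 3t, 3s + 4t)
(s₁, t₁) = (0.5, -2) − 0.02·(-5, -6.5) = (0.6, -1.87)
(s₂, t₂) = (0.6, -1.87) − 0.02·(-4.41, -5.68) = (0.6882, -1.7564)
s = 0.6882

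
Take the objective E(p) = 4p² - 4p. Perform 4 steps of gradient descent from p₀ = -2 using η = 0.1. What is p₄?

E′(p) = 8p - 4
Step 1: E′(-2) = -20; p₁ = -2 − 0.1·(-20) = 0
Step 2: E′(0) = -4; p₂ = 0 − 0.1·(-4) = 0.4
Step 3: E′(0.4) = -0.8; p₃ = 0.4 − 0.1·(-0.8) = 0.48
Step 4: E′(0.48) = -0.16; p₄ = 0.48 − 0.1·(-0.16) = 0.496

0.496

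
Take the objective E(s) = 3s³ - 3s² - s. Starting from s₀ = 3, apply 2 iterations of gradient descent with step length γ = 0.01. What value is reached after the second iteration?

2.023004

E′(s) = 9s² - 6s - 1
s₁ = 3 − 0.01·62 = 2.38
s₂ = 2.38 − 0.01·35.6996 = 2.023004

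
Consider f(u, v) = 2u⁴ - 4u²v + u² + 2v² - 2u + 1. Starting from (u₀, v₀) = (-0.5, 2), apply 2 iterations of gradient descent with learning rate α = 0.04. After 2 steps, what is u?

∇f = (8u³ - 8uv + 2u - 2, -4u² + 4v)
Step 1: at (-0.5, 2), ∇f = (4, 7) → (-0.5, 2) − 0.04·(4, 7) = (-0.66, 1.72)
Step 2: at (-0.66, 1.72), ∇f = (3.461632, 5.1376) → (-0.66, 1.72) − 0.04·(3.461632, 5.1376) = (-0.79846528, 1.514496)
u = -0.79846528

-0.79846528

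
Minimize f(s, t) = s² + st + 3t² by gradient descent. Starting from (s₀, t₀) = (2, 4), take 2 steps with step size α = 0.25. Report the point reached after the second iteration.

(0.625, 1.25)

∇f = (2s + t, s + 6t)
Step 1: at (2, 4), ∇f = (8, 26) → (2, 4) − 0.25·(8, 26) = (0, -2.5)
Step 2: at (0, -2.5), ∇f = (-2.5, -15) → (0, -2.5) − 0.25·(-2.5, -15) = (0.625, 1.25)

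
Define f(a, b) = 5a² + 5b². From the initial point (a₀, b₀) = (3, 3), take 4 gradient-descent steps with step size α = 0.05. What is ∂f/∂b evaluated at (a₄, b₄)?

∇f = (10a, 10b)
Step 1: at (3, 3), ∇f = (30, 30) → (3, 3) − 0.05·(30, 30) = (1.5, 1.5)
Step 2: at (1.5, 1.5), ∇f = (15, 15) → (1.5, 1.5) − 0.05·(15, 15) = (0.75, 0.75)
Step 3: at (0.75, 0.75), ∇f = (7.5, 7.5) → (0.75, 0.75) − 0.05·(7.5, 7.5) = (0.375, 0.375)
Step 4: at (0.375, 0.375), ∇f = (3.75, 3.75) → (0.375, 0.375) − 0.05·(3.75, 3.75) = (0.1875, 0.1875)
∂f/∂b at (0.1875, 0.1875) = 1.875

1.875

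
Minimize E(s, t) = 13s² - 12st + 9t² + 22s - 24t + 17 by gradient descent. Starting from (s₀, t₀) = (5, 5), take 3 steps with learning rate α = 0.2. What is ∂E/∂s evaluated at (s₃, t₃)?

∇E = (26s - 12t + 22, -12s + 18t - 24)
Step 1: at (5, 5), ∇E = (92, 6) → (5, 5) − 0.2·(92, 6) = (-13.4, 3.8)
Step 2: at (-13.4, 3.8), ∇E = (-372, 205.2) → (-13.4, 3.8) − 0.2·(-372, 205.2) = (61, -37.24)
Step 3: at (61, -37.24), ∇E = (2054.88, -1426.32) → (61, -37.24) − 0.2·(2054.88, -1426.32) = (-349.976, 248.024)
∂E/∂s at (-349.976, 248.024) = -12053.664

-12053.664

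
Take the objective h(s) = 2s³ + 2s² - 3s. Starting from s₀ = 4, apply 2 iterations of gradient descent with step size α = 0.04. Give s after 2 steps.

-0.213504

h′(s) = 6s² + 4s - 3
s₁ = 4 − 0.04·109 = -0.36
s₂ = -0.36 − 0.04·(-3.6624) = -0.213504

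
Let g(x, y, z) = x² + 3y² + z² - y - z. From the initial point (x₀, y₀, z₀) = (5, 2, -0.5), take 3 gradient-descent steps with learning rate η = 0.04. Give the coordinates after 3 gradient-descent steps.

∇g = (2x, 6y - 1, 2z - 1)
Step 1: at (5, 2, -0.5), ∇g = (10, 11, -2) → (5, 2, -0.5) − 0.04·(10, 11, -2) = (4.6, 1.56, -0.42)
Step 2: at (4.6, 1.56, -0.42), ∇g = (9.2, 8.36, -1.84) → (4.6, 1.56, -0.42) − 0.04·(9.2, 8.36, -1.84) = (4.232, 1.2256, -0.3464)
Step 3: at (4.232, 1.2256, -0.3464), ∇g = (8.464, 6.3536, -1.6928) → (4.232, 1.2256, -0.3464) − 0.04·(8.464, 6.3536, -1.6928) = (3.89344, 0.971456, -0.278688)

(3.89344, 0.971456, -0.278688)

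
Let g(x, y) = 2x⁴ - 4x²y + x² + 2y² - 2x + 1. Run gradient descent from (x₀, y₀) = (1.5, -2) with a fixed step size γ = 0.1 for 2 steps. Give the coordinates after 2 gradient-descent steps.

(38.6504, 5.296)

∇g = (8x³ - 8xy + 2x - 2, -4x² + 4y)
(x₁, y₁) = (1.5, -2) − 0.1·(52, -17) = (-3.7, -0.3)
(x₂, y₂) = (-3.7, -0.3) − 0.1·(-423.504, -55.96) = (38.6504, 5.296)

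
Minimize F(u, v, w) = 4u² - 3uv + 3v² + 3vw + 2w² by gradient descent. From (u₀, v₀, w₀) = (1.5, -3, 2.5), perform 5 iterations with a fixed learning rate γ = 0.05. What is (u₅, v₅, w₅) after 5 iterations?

(-0.49586625, -1.43155125, 1.78637375)

∇F = (8u - 3v, -3u + 6v + 3w, 3v + 4w)
(u₁, v₁, w₁) = (1.5, -3, 2.5) − 0.05·(21, -15, 1) = (0.45, -2.25, 2.45)
(u₂, v₂, w₂) = (0.45, -2.25, 2.45) − 0.05·(10.35, -7.5, 3.05) = (-0.0675, -1.875, 2.2975)
(u₃, v₃, w₃) = (-0.0675, -1.875, 2.2975) − 0.05·(5.085, -4.155, 3.565) = (-0.32175, -1.66725, 2.11925)
(u₄, v₄, w₄) = (-0.32175, -1.66725, 2.11925) − 0.05·(2.42775, -2.6805, 3.47525) = (-0.4431375, -1.533225, 1.9454875)
(u₅, v₅, w₅) = (-0.4431375, -1.533225, 1.9454875) − 0.05·(1.054575, -2.033475, 3.182275) = (-0.49586625, -1.43155125, 1.78637375)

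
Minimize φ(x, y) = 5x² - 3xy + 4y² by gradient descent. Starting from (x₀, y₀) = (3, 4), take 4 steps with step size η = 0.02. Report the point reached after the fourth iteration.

(1.80417264, 2.44993536)

∇φ = (10x - 3y, -3x + 8y)
Step 1: at (3, 4), ∇φ = (18, 23) → (3, 4) − 0.02·(18, 23) = (2.64, 3.54)
Step 2: at (2.64, 3.54), ∇φ = (15.78, 20.4) → (2.64, 3.54) − 0.02·(15.78, 20.4) = (2.3244, 3.132)
Step 3: at (2.3244, 3.132), ∇φ = (13.848, 18.0828) → (2.3244, 3.132) − 0.02·(13.848, 18.0828) = (2.04744, 2.770344)
Step 4: at (2.04744, 2.770344), ∇φ = (12.163368, 16.020432) → (2.04744, 2.770344) − 0.02·(12.163368, 16.020432) = (1.80417264, 2.44993536)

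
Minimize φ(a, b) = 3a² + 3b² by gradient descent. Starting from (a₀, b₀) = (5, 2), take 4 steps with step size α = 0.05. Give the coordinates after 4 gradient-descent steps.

(1.2005, 0.4802)

∇φ = (6a, 6b)
Step 1: at (5, 2), ∇φ = (30, 12) → (5, 2) − 0.05·(30, 12) = (3.5, 1.4)
Step 2: at (3.5, 1.4), ∇φ = (21, 8.4) → (3.5, 1.4) − 0.05·(21, 8.4) = (2.45, 0.98)
Step 3: at (2.45, 0.98), ∇φ = (14.7, 5.88) → (2.45, 0.98) − 0.05·(14.7, 5.88) = (1.715, 0.686)
Step 4: at (1.715, 0.686), ∇φ = (10.29, 4.116) → (1.715, 0.686) − 0.05·(10.29, 4.116) = (1.2005, 0.4802)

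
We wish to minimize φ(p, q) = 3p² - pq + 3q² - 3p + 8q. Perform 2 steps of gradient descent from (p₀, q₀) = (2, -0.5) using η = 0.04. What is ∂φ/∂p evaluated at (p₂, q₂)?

5.6848

∇φ = (6p - q - 3, -p + 6q + 8)
(p₁, q₁) = (2, -0.5) − 0.04·(9.5, 3) = (1.62, -0.62)
(p₂, q₂) = (1.62, -0.62) − 0.04·(7.34, 2.66) = (1.3264, -0.7264)
∂φ/∂p at (1.3264, -0.7264) = 5.6848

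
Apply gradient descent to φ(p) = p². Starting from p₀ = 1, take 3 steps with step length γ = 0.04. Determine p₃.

φ′(p) = 2p
p₁ = 1 − 0.04·2 = 0.92
p₂ = 0.92 − 0.04·1.84 = 0.8464
p₃ = 0.8464 − 0.04·1.6928 = 0.778688

0.778688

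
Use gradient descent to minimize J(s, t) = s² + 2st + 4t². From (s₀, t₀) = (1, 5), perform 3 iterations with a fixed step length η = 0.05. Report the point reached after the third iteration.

(-0.107, 1.013)

∇J = (2s + 2t, 2s + 8t)
(s₁, t₁) = (1, 5) − 0.05·(12, 42) = (0.4, 2.9)
(s₂, t₂) = (0.4, 2.9) − 0.05·(6.6, 24) = (0.07, 1.7)
(s₃, t₃) = (0.07, 1.7) − 0.05·(3.54, 13.74) = (-0.107, 1.013)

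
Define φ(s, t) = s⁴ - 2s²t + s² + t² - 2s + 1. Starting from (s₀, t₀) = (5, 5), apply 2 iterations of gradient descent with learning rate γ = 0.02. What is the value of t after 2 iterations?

∇φ = (4s³ - 4st + 2s - 2, -2s² + 2t)
(s₁, t₁) = (5, 5) − 0.02·(408, -40) = (-3.16, 5.8)
(s₂, t₂) = (-3.16, 5.8) − 0.02·(-61.225984, -8.3712) = (-1.93548032, 5.967424)
t = 5.967424

5.967424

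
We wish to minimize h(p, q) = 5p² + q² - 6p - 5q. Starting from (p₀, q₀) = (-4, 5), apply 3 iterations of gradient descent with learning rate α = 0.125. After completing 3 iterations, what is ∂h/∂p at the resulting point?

∇h = (10p - 6, 2q - 5)
Step 1: at (-4, 5), ∇h = (-46, 5) → (-4, 5) − 0.125·(-46, 5) = (1.75, 4.375)
Step 2: at (1.75, 4.375), ∇h = (11.5, 3.75) → (1.75, 4.375) − 0.125·(11.5, 3.75) = (0.3125, 3.90625)
Step 3: at (0.3125, 3.90625), ∇h = (-2.875, 2.8125) → (0.3125, 3.90625) − 0.125·(-2.875, 2.8125) = (0.671875, 3.5546875)
∂h/∂p at (0.671875, 3.5546875) = 0.71875

0.71875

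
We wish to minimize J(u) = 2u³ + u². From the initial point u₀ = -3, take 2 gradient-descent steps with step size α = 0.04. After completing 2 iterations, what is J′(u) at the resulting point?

620.317565976576

J′(u) = 6u² + 2u
Step 1: J′(-3) = 48; u₁ = -3 − 0.04·48 = -4.92
Step 2: J′(-4.92) = 135.3984; u₂ = -4.92 − 0.04·135.3984 = -10.335936
J′(u) at (-10.335936) = 620.317565976576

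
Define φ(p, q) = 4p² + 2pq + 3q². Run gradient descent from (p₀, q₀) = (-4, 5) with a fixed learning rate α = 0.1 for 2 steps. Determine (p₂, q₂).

(-0.92, 1.48)

∇φ = (8p + 2q, 2p + 6q)
(p₁, q₁) = (-4, 5) − 0.1·(-22, 22) = (-1.8, 2.8)
(p₂, q₂) = (-1.8, 2.8) − 0.1·(-8.8, 13.2) = (-0.92, 1.48)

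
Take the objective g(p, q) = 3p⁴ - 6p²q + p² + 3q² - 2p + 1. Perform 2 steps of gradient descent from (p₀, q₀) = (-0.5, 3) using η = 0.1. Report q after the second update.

∇g = (12p³ - 12pq + 2p - 2, -6p² + 6q)
(p₁, q₁) = (-0.5, 3) − 0.1·(13.5, 16.5) = (-1.85, 1.35)
(p₂, q₂) = (-1.85, 1.35) − 0.1·(-51.7095, -12.435) = (3.32095, 2.5935)
q = 2.5935

2.5935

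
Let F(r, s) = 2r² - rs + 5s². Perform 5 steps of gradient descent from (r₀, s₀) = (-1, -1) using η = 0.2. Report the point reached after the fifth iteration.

(-0.15616, 0.95744)

∇F = (4r - s, -r + 10s)
Step 1: at (-1, -1), ∇F = (-3, -9) → (-1, -1) − 0.2·(-3, -9) = (-0.4, 0.8)
Step 2: at (-0.4, 0.8), ∇F = (-2.4, 8.4) → (-0.4, 0.8) − 0.2·(-2.4, 8.4) = (0.08, -0.88)
Step 3: at (0.08, -0.88), ∇F = (1.2, -8.88) → (0.08, -0.88) − 0.2·(1.2, -8.88) = (-0.16, 0.896)
Step 4: at (-0.16, 0.896), ∇F = (-1.536, 9.12) → (-0.16, 0.896) − 0.2·(-1.536, 9.12) = (0.1472, -0.928)
Step 5: at (0.1472, -0.928), ∇F = (1.5168, -9.4272) → (0.1472, -0.928) − 0.2·(1.5168, -9.4272) = (-0.15616, 0.95744)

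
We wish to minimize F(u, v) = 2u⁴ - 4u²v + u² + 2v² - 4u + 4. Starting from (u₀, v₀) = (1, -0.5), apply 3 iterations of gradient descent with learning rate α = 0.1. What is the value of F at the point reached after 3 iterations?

∇F = (8u³ - 8uv + 2u - 4, -4u² + 4v)
(u₁, v₁) = (1, -0.5) − 0.1·(10, -6) = (0, 0.1)
(u₂, v₂) = (0, 0.1) − 0.1·(-4, 0.4) = (0.4, 0.06)
(u₃, v₃) = (0.4, 0.06) − 0.1·(-2.88, -0.4) = (0.688, 0.1)
F(0.688, 0.1) = 2.000115484672

2.000115484672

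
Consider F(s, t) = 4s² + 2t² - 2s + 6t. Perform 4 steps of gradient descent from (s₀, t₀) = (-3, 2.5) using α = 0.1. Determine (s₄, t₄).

(0.2448, -0.9816)

∇F = (8s - 2, 4t + 6)
(s₁, t₁) = (-3, 2.5) − 0.1·(-26, 16) = (-0.4, 0.9)
(s₂, t₂) = (-0.4, 0.9) − 0.1·(-5.2, 9.6) = (0.12, -0.06)
(s₃, t₃) = (0.12, -0.06) − 0.1·(-1.04, 5.76) = (0.224, -0.636)
(s₄, t₄) = (0.224, -0.636) − 0.1·(-0.208, 3.456) = (0.2448, -0.9816)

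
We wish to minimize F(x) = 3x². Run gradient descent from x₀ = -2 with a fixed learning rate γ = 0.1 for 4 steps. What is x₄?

F′(x) = 6x
Step 1: F′(-2) = -12; x₁ = -2 − 0.1·(-12) = -0.8
Step 2: F′(-0.8) = -4.8; x₂ = -0.8 − 0.1·(-4.8) = -0.32
Step 3: F′(-0.32) = -1.92; x₃ = -0.32 − 0.1·(-1.92) = -0.128
Step 4: F′(-0.128) = -0.768; x₄ = -0.128 − 0.1·(-0.768) = -0.0512

-0.0512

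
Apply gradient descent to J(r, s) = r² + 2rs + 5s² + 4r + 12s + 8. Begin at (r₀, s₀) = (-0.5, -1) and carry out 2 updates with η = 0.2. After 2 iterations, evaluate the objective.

0.1412

∇J = (2r + 2s + 4, 2r + 10s + 12)
Step 1: at (-0.5, -1), ∇J = (1, 1) → (-0.5, -1) − 0.2·(1, 1) = (-0.7, -1.2)
Step 2: at (-0.7, -1.2), ∇J = (0.2, -1.4) → (-0.7, -1.2) − 0.2·(0.2, -1.4) = (-0.74, -0.92)
J(-0.74, -0.92) = 0.1412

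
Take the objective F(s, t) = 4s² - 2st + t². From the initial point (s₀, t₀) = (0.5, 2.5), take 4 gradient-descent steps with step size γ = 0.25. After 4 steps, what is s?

∇F = (8s - 2t, -2s + 2t)
(s₁, t₁) = (0.5, 2.5) − 0.25·(-1, 4) = (0.75, 1.5)
(s₂, t₂) = (0.75, 1.5) − 0.25·(3, 1.5) = (0, 1.125)
(s₃, t₃) = (0, 1.125) − 0.25·(-2.25, 2.25) = (0.5625, 0.5625)
(s₄, t₄) = (0.5625, 0.5625) − 0.25·(3.375, 0) = (-0.28125, 0.5625)
s = -0.28125

-0.28125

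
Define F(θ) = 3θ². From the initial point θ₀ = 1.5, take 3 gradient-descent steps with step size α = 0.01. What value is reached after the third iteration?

F′(θ) = 6θ
θ₁ = 1.5 − 0.01·9 = 1.41
θ₂ = 1.41 − 0.01·8.46 = 1.3254
θ₃ = 1.3254 − 0.01·7.9524 = 1.245876

1.245876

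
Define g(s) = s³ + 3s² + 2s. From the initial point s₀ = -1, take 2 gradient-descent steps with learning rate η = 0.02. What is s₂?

g′(s) = 3s² + 6s + 2
s₁ = -1 − 0.02·(-1) = -0.98
s₂ = -0.98 − 0.02·(-0.9988) = -0.960024

-0.960024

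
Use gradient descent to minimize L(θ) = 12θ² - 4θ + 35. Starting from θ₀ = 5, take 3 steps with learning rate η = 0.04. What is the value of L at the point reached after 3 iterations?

34.666667814912

L′(θ) = 24θ - 4
Step 1: L′(5) = 116; θ₁ = 5 − 0.04·116 = 0.36
Step 2: L′(0.36) = 4.64; θ₂ = 0.36 − 0.04·4.64 = 0.1744
Step 3: L′(0.1744) = 0.1856; θ₃ = 0.1744 − 0.04·0.1856 = 0.166976
L(0.166976) = 34.666667814912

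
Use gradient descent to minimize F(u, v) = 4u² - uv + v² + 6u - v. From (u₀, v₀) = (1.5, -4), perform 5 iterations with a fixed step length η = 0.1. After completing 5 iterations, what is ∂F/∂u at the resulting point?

-0.392125

∇F = (8u - v + 6, -u + 2v - 1)
Step 1: at (1.5, -4), ∇F = (22, -10.5) → (1.5, -4) − 0.1·(22, -10.5) = (-0.7, -2.95)
Step 2: at (-0.7, -2.95), ∇F = (3.35, -6.2) → (-0.7, -2.95) − 0.1·(3.35, -6.2) = (-1.035, -2.33)
Step 3: at (-1.035, -2.33), ∇F = (0.05, -4.625) → (-1.035, -2.33) − 0.1·(0.05, -4.625) = (-1.04, -1.8675)
Step 4: at (-1.04, -1.8675), ∇F = (-0.4525, -3.695) → (-1.04, -1.8675) − 0.1·(-0.4525, -3.695) = (-0.99475, -1.498)
Step 5: at (-0.99475, -1.498), ∇F = (-0.46, -3.00125) → (-0.99475, -1.498) − 0.1·(-0.46, -3.00125) = (-0.94875, -1.197875)
∂F/∂u at (-0.94875, -1.197875) = -0.392125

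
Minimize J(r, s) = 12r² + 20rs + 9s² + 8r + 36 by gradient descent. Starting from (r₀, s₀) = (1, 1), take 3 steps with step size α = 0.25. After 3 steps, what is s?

-816.625

∇J = (24r + 20s + 8, 20r + 18s)
Step 1: at (1, 1), ∇J = (52, 38) → (1, 1) − 0.25·(52, 38) = (-12, -8.5)
Step 2: at (-12, -8.5), ∇J = (-450, -393) → (-12, -8.5) − 0.25·(-450, -393) = (100.5, 89.75)
Step 3: at (100.5, 89.75), ∇J = (4215, 3625.5) → (100.5, 89.75) − 0.25·(4215, 3625.5) = (-953.25, -816.625)
s = -816.625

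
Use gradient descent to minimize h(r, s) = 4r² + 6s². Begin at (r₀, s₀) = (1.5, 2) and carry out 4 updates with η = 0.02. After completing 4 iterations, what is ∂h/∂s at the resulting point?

∇h = (8r, 12s)
(r₁, s₁) = (1.5, 2) − 0.02·(12, 24) = (1.26, 1.52)
(r₂, s₂) = (1.26, 1.52) − 0.02·(10.08, 18.24) = (1.0584, 1.1552)
(r₃, s₃) = (1.0584, 1.1552) − 0.02·(8.4672, 13.8624) = (0.889056, 0.877952)
(r₄, s₄) = (0.889056, 0.877952) − 0.02·(7.112448, 10.535424) = (0.74680704, 0.66724352)
∂h/∂s at (0.74680704, 0.66724352) = 8.00692224

8.00692224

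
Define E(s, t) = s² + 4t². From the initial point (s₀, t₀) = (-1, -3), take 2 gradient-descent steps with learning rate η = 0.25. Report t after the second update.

-3

∇E = (2s, 8t)
(s₁, t₁) = (-1, -3) − 0.25·(-2, -24) = (-0.5, 3)
(s₂, t₂) = (-0.5, 3) − 0.25·(-1, 24) = (-0.25, -3)
t = -3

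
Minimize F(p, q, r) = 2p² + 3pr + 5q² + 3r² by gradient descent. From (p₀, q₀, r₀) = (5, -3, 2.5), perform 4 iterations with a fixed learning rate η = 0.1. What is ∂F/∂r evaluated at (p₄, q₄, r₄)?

-1.2

∇F = (4p + 3r, 10q, 3p + 6r)
Step 1: at (5, -3, 2.5), ∇F = (27.5, -30, 30) → (5, -3, 2.5) − 0.1·(27.5, -30, 30) = (2.25, 0, -0.5)
Step 2: at (2.25, 0, -0.5), ∇F = (7.5, 0, 3.75) → (2.25, 0, -0.5) − 0.1·(7.5, 0, 3.75) = (1.5, 0, -0.875)
Step 3: at (1.5, 0, -0.875), ∇F = (3.375, 0, -0.75) → (1.5, 0, -0.875) − 0.1·(3.375, 0, -0.75) = (1.1625, 0, -0.8)
Step 4: at (1.1625, 0, -0.8), ∇F = (2.25, 0, -1.3125) → (1.1625, 0, -0.8) − 0.1·(2.25, 0, -1.3125) = (0.9375, 0, -0.66875)
∂F/∂r at (0.9375, 0, -0.66875) = -1.2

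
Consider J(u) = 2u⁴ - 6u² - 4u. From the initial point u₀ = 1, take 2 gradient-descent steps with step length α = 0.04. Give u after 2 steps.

J′(u) = 8u³ - 12u - 4
u₁ = 1 − 0.04·(-8) = 1.32
u₂ = 1.32 − 0.04·(-1.440256) = 1.37761024

1.37761024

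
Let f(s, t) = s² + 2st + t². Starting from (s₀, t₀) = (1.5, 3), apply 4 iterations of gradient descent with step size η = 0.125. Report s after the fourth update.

∇f = (2s + 2t, 2s + 2t)
(s₁, t₁) = (1.5, 3) − 0.125·(9, 9) = (0.375, 1.875)
(s₂, t₂) = (0.375, 1.875) − 0.125·(4.5, 4.5) = (-0.1875, 1.3125)
(s₃, t₃) = (-0.1875, 1.3125) − 0.125·(2.25, 2.25) = (-0.46875, 1.03125)
(s₄, t₄) = (-0.46875, 1.03125) − 0.125·(1.125, 1.125) = (-0.609375, 0.890625)
s = -0.609375

-0.609375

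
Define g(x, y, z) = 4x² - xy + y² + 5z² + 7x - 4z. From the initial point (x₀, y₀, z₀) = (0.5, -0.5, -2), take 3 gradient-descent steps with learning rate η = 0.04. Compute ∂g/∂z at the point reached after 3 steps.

-5.184

∇g = (8x - y + 7, -x + 2y, 10z - 4)
Step 1: at (0.5, -0.5, -2), ∇g = (11.5, -1.5, -24) → (0.5, -0.5, -2) − 0.04·(11.5, -1.5, -24) = (0.04, -0.44, -1.04)
Step 2: at (0.04, -0.44, -1.04), ∇g = (7.76, -0.92, -14.4) → (0.04, -0.44, -1.04) − 0.04·(7.76, -0.92, -14.4) = (-0.2704, -0.4032, -0.464)
Step 3: at (-0.2704, -0.4032, -0.464), ∇g = (5.24, -0.536, -8.64) → (-0.2704, -0.4032, -0.464) − 0.04·(5.24, -0.536, -8.64) = (-0.48, -0.38176, -0.1184)
∂g/∂z at (-0.48, -0.38176, -0.1184) = -5.184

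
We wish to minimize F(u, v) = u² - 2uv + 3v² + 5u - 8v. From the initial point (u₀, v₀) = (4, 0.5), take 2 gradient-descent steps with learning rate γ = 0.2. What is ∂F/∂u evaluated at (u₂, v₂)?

4.16

∇F = (2u - 2v + 5, -2u + 6v - 8)
Step 1: at (4, 0.5), ∇F = (12, -13) → (4, 0.5) − 0.2·(12, -13) = (1.6, 3.1)
Step 2: at (1.6, 3.1), ∇F = (2, 7.4) → (1.6, 3.1) − 0.2·(2, 7.4) = (1.2, 1.62)
∂F/∂u at (1.2, 1.62) = 4.16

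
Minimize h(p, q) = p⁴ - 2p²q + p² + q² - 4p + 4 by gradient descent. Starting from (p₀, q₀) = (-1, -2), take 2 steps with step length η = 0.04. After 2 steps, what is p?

-0.01523968

∇h = (4p³ - 4pq + 2p - 4, -2p² + 2q)
(p₁, q₁) = (-1, -2) − 0.04·(-18, -6) = (-0.28, -1.76)
(p₂, q₂) = (-0.28, -1.76) − 0.04·(-6.619008, -3.6768) = (-0.01523968, -1.612928)
p = -0.01523968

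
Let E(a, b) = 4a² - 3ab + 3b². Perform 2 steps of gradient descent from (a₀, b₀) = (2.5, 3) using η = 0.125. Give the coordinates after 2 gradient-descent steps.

∇E = (8a - 3b, -3a + 6b)
Step 1: at (2.5, 3), ∇E = (11, 10.5) → (2.5, 3) − 0.125·(11, 10.5) = (1.125, 1.6875)
Step 2: at (1.125, 1.6875), ∇E = (3.9375, 6.75) → (1.125, 1.6875) − 0.125·(3.9375, 6.75) = (0.6328125, 0.84375)

(0.6328125, 0.84375)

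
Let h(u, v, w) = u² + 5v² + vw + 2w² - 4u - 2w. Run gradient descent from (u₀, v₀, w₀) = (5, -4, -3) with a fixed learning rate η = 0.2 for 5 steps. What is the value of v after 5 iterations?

∇h = (2u - 4, 10v + w, v + 4w - 2)
Step 1: at (5, -4, -3), ∇h = (6, -43, -18) → (5, -4, -3) − 0.2·(6, -43, -18) = (3.8, 4.6, 0.6)
Step 2: at (3.8, 4.6, 0.6), ∇h = (3.6, 46.6, 5) → (3.8, 4.6, 0.6) − 0.2·(3.6, 46.6, 5) = (3.08, -4.72, -0.4)
Step 3: at (3.08, -4.72, -0.4), ∇h = (2.16, -47.6, -8.32) → (3.08, -4.72, -0.4) − 0.2·(2.16, -47.6, -8.32) = (2.648, 4.8, 1.264)
Step 4: at (2.648, 4.8, 1.264), ∇h = (1.296, 49.264, 7.856) → (2.648, 4.8, 1.264) − 0.2·(1.296, 49.264, 7.856) = (2.3888, -5.0528, -0.3072)
Step 5: at (2.3888, -5.0528, -0.3072), ∇h = (0.7776, -50.8352, -8.2816) → (2.3888, -5.0528, -0.3072) − 0.2·(0.7776, -50.8352, -8.2816) = (2.23328, 5.11424, 1.34912)
v = 5.11424

5.11424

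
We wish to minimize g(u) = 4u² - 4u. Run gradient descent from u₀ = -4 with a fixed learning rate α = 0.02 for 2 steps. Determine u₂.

g′(u) = 8u - 4
Step 1: g′(-4) = -36; u₁ = -4 − 0.02·(-36) = -3.28
Step 2: g′(-3.28) = -30.24; u₂ = -3.28 − 0.02·(-30.24) = -2.6752

-2.6752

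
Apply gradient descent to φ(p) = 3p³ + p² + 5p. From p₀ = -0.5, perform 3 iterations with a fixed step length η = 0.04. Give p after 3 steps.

φ′(p) = 9p² + 2p + 5
p₁ = -0.5 − 0.04·6.25 = -0.75
p₂ = -0.75 − 0.04·8.5625 = -1.0925
p₃ = -1.0925 − 0.04·13.55700625 = -1.63478025

-1.63478025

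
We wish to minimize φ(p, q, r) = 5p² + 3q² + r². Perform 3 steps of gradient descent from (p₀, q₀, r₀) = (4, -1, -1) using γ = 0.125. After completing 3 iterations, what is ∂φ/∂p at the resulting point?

∇φ = (10p, 6q, 2r)
(p₁, q₁, r₁) = (4, -1, -1) − 0.125·(40, -6, -2) = (-1, -0.25, -0.75)
(p₂, q₂, r₂) = (-1, -0.25, -0.75) − 0.125·(-10, -1.5, -1.5) = (0.25, -0.0625, -0.5625)
(p₃, q₃, r₃) = (0.25, -0.0625, -0.5625) − 0.125·(2.5, -0.375, -1.125) = (-0.0625, -0.015625, -0.421875)
∂φ/∂p at (-0.0625, -0.015625, -0.421875) = -0.625

-0.625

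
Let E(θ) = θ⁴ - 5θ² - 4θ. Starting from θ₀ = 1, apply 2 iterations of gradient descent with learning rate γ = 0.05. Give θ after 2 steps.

1.775

E′(θ) = 4θ³ - 10θ - 4
Step 1: E′(1) = -10; θ₁ = 1 − 0.05·(-10) = 1.5
Step 2: E′(1.5) = -5.5; θ₂ = 1.5 − 0.05·(-5.5) = 1.775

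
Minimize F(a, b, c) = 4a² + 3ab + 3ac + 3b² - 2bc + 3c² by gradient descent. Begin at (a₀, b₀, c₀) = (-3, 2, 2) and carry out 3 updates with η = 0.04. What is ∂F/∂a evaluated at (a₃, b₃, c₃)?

∇F = (8a + 3b + 3c, 3a + 6b - 2c, 3a - 2b + 6c)
Step 1: at (-3, 2, 2), ∇F = (-12, -1, -1) → (-3, 2, 2) − 0.04·(-12, -1, -1) = (-2.52, 2.04, 2.04)
Step 2: at (-2.52, 2.04, 2.04), ∇F = (-7.92, 0.6, 0.6) → (-2.52, 2.04, 2.04) − 0.04·(-7.92, 0.6, 0.6) = (-2.2032, 2.016, 2.016)
Step 3: at (-2.2032, 2.016, 2.016), ∇F = (-5.5296, 1.4544, 1.4544) → (-2.2032, 2.016, 2.016) − 0.04·(-5.5296, 1.4544, 1.4544) = (-1.982016, 1.957824, 1.957824)
∂F/∂a at (-1.982016, 1.957824, 1.957824) = -4.109184

-4.109184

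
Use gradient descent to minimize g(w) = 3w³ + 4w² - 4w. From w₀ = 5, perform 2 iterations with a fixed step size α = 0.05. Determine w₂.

g′(w) = 9w² + 8w - 4
Step 1: g′(5) = 261; w₁ = 5 − 0.05·261 = -8.05
Step 2: g′(-8.05) = 514.8225; w₂ = -8.05 − 0.05·514.8225 = -33.791125

-33.791125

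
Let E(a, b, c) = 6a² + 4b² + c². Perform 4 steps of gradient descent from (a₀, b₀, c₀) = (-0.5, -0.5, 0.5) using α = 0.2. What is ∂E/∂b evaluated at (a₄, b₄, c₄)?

-0.5184

∇E = (12a, 8b, 2c)
(a₁, b₁, c₁) = (-0.5, -0.5, 0.5) − 0.2·(-6, -4, 1) = (0.7, 0.3, 0.3)
(a₂, b₂, c₂) = (0.7, 0.3, 0.3) − 0.2·(8.4, 2.4, 0.6) = (-0.98, -0.18, 0.18)
(a₃, b₃, c₃) = (-0.98, -0.18, 0.18) − 0.2·(-11.76, -1.44, 0.36) = (1.372, 0.108, 0.108)
(a₄, b₄, c₄) = (1.372, 0.108, 0.108) − 0.2·(16.464, 0.864, 0.216) = (-1.9208, -0.0648, 0.0648)
∂E/∂b at (-1.9208, -0.0648, 0.0648) = -0.5184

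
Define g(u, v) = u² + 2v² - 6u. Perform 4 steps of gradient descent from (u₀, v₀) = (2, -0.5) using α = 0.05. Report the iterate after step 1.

∇g = (2u - 6, 4v)
(u₁, v₁) = (2, -0.5) − 0.05·(-2, -2) = (2.1, -0.4)

(2.1, -0.4)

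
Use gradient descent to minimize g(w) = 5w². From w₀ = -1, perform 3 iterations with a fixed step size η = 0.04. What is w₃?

g′(w) = 10w
w₁ = -1 − 0.04·(-10) = -0.6
w₂ = -0.6 − 0.04·(-6) = -0.36
w₃ = -0.36 − 0.04·(-3.6) = -0.216

-0.216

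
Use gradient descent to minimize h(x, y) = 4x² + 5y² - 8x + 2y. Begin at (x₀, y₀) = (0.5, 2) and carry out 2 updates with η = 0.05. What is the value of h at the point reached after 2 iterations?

-2.5579

∇h = (8x - 8, 10y + 2)
Step 1: at (0.5, 2), ∇h = (-4, 22) → (0.5, 2) − 0.05·(-4, 22) = (0.7, 0.9)
Step 2: at (0.7, 0.9), ∇h = (-2.4, 11) → (0.7, 0.9) − 0.05·(-2.4, 11) = (0.82, 0.35)
h(0.82, 0.35) = -2.5579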